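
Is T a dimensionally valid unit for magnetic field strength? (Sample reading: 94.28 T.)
No

magnetic field strength has SI base units: A / m
T does NOT reduce to A / m; a valid unit for magnetic field strength would be e.g. A/m.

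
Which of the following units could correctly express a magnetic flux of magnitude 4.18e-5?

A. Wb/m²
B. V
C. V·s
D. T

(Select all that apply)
C

magnetic flux has SI base units: kg * m^2 / (A * s^2)

Checking each option against kg * m^2 / (A * s^2):
  A. Wb/m²: ✗ does not match
  B. V: ✗ does not match
  C. V·s: ✓ matches
  D. T: ✗ does not match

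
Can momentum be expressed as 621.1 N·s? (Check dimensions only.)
Yes

momentum has SI base units: kg * m / s
N·s reduces to the same SI base units, so it is a valid unit for momentum.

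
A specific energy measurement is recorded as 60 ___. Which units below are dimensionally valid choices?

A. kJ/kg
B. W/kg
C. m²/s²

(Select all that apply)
A, C

specific energy has SI base units: m^2 / s^2

Checking each option against m^2 / s^2:
  A. kJ/kg: ✓ matches
  B. W/kg: ✗ does not match
  C. m²/s²: ✓ matches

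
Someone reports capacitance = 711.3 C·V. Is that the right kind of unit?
No

capacitance has SI base units: A^2 * s^4 / (kg * m^2)
C·V does NOT reduce to A^2 * s^4 / (kg * m^2); a valid unit for capacitance would be e.g. F.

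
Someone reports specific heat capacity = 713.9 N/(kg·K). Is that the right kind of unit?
No

specific heat capacity has SI base units: m^2 / (s^2 * K)
N/(kg·K) does NOT reduce to m^2 / (s^2 * K); a valid unit for specific heat capacity would be e.g. J/(kg·K).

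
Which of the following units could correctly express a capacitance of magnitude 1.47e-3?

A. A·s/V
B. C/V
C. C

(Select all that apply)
A, B

capacitance has SI base units: A^2 * s^4 / (kg * m^2)

Checking each option against A^2 * s^4 / (kg * m^2):
  A. A·s/V: ✓ matches
  B. C/V: ✓ matches
  C. C: ✗ does not match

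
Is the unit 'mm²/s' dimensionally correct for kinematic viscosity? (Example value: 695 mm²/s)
Yes

kinematic viscosity has SI base units: m^2 / s
mm²/s reduces to the same SI base units, so it is a valid unit for kinematic viscosity.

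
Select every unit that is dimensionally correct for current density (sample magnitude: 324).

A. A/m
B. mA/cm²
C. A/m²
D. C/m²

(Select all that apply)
B, C

current density has SI base units: A / m^2

Checking each option against A / m^2:
  A. A/m: ✗ does not match
  B. mA/cm²: ✓ matches
  C. A/m²: ✓ matches
  D. C/m²: ✗ does not match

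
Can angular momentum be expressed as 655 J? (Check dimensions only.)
No

angular momentum has SI base units: kg * m^2 / s
J does NOT reduce to kg * m^2 / s; a valid unit for angular momentum would be e.g. kg·m²/s.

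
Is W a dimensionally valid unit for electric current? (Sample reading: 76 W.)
No

electric current has SI base units: A
W does NOT reduce to A; a valid unit for electric current would be e.g. A.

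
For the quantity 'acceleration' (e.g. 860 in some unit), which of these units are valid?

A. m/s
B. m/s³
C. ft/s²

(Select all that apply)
C

acceleration has SI base units: m / s^2

Checking each option against m / s^2:
  A. m/s: ✗ does not match
  B. m/s³: ✗ does not match
  C. ft/s²: ✓ matches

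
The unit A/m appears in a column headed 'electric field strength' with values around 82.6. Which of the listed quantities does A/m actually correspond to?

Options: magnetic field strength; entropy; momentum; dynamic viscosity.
magnetic field strength

electric field strength should have units dimensionally equivalent to kg * m / (A * s^3) (e.g. V/m).
The given unit 'A/m' reduces to A / m. Of the listed options, that is the dimensionality of magnetic field strength.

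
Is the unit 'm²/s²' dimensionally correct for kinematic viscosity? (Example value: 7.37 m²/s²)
No

kinematic viscosity has SI base units: m^2 / s
m²/s² does NOT reduce to m^2 / s; a valid unit for kinematic viscosity would be e.g. m²/s.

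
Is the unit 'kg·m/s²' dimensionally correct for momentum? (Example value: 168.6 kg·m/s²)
No

momentum has SI base units: kg * m / s
kg·m/s² does NOT reduce to kg * m / s; a valid unit for momentum would be e.g. kg·m/s.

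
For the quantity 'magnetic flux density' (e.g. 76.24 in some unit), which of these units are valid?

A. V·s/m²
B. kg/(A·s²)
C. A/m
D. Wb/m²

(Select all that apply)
A, B, D

magnetic flux density has SI base units: kg / (A * s^2)

Checking each option against kg / (A * s^2):
  A. V·s/m²: ✓ matches
  B. kg/(A·s²): ✓ matches
  C. A/m: ✗ does not match
  D. Wb/m²: ✓ matches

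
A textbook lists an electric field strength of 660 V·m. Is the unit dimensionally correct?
No

electric field strength has SI base units: kg * m / (A * s^3)
V·m does NOT reduce to kg * m / (A * s^3); a valid unit for electric field strength would be e.g. V/m.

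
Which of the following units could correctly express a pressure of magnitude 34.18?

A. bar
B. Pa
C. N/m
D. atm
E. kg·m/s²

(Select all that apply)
A, B, D

pressure has SI base units: kg / (m * s^2)

Checking each option against kg / (m * s^2):
  A. bar: ✓ matches
  B. Pa: ✓ matches
  C. N/m: ✗ does not match
  D. atm: ✓ matches
  E. kg·m/s²: ✗ does not match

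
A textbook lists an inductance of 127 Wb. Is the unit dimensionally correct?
No

inductance has SI base units: kg * m^2 / (A^2 * s^2)
Wb does NOT reduce to kg * m^2 / (A^2 * s^2); a valid unit for inductance would be e.g. H.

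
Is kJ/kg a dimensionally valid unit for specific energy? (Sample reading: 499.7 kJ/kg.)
Yes

specific energy has SI base units: m^2 / s^2
kJ/kg reduces to the same SI base units, so it is a valid unit for specific energy.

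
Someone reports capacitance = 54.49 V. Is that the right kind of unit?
No

capacitance has SI base units: A^2 * s^4 / (kg * m^2)
V does NOT reduce to A^2 * s^4 / (kg * m^2); a valid unit for capacitance would be e.g. F.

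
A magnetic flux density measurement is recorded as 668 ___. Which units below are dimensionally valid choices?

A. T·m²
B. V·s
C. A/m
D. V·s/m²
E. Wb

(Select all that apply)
D

magnetic flux density has SI base units: kg / (A * s^2)

Checking each option against kg / (A * s^2):
  A. T·m²: ✗ does not match
  B. V·s: ✗ does not match
  C. A/m: ✗ does not match
  D. V·s/m²: ✓ matches
  E. Wb: ✗ does not match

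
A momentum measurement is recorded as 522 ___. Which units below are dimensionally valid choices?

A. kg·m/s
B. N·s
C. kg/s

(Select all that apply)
A, B

momentum has SI base units: kg * m / s

Checking each option against kg * m / s:
  A. kg·m/s: ✓ matches
  B. N·s: ✓ matches
  C. kg/s: ✗ does not match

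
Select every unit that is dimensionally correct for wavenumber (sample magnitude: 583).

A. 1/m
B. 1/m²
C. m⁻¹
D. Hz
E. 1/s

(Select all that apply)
A, C

wavenumber has SI base units: 1 / m

Checking each option against 1 / m:
  A. 1/m: ✓ matches
  B. 1/m²: ✗ does not match
  C. m⁻¹: ✓ matches
  D. Hz: ✗ does not match
  E. 1/s: ✗ does not match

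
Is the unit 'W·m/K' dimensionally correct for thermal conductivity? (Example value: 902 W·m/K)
No

thermal conductivity has SI base units: kg * m / (s^3 * K)
W·m/K does NOT reduce to kg * m / (s^3 * K); a valid unit for thermal conductivity would be e.g. W/(m·K).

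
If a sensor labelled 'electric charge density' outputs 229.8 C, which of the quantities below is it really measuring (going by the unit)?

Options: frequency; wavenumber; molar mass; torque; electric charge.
electric charge

electric charge density should have units dimensionally equivalent to A * s / m^3 (e.g. C/m³).
The given unit 'C' reduces to A * s. Of the listed options, that is the dimensionality of electric charge.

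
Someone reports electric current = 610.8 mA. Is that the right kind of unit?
Yes

electric current has SI base units: A
mA reduces to the same SI base units, so it is a valid unit for electric current.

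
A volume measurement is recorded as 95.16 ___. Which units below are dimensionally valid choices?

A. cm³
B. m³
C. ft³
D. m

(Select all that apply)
A, B, C

volume has SI base units: m^3

Checking each option against m^3:
  A. cm³: ✓ matches
  B. m³: ✓ matches
  C. ft³: ✓ matches
  D. m: ✗ does not match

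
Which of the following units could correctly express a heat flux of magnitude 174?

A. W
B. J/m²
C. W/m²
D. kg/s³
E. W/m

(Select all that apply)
C, D

heat flux has SI base units: kg / s^3

Checking each option against kg / s^3:
  A. W: ✗ does not match
  B. J/m²: ✗ does not match
  C. W/m²: ✓ matches
  D. kg/s³: ✓ matches
  E. W/m: ✗ does not match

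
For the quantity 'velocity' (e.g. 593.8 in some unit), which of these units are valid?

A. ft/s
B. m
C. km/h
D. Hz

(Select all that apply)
A, C

velocity has SI base units: m / s

Checking each option against m / s:
  A. ft/s: ✓ matches
  B. m: ✗ does not match
  C. km/h: ✓ matches
  D. Hz: ✗ does not match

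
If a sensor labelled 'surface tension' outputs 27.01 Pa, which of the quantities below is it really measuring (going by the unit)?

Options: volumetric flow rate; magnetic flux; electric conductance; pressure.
pressure

surface tension should have units dimensionally equivalent to kg / s^2 (e.g. N/m).
The given unit 'Pa' reduces to kg / (m * s^2). Of the listed options, that is the dimensionality of pressure.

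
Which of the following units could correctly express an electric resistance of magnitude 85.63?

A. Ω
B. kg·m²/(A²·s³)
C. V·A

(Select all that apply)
A, B

electric resistance has SI base units: kg * m^2 / (A^2 * s^3)

Checking each option against kg * m^2 / (A^2 * s^3):
  A. Ω: ✓ matches
  B. kg·m²/(A²·s³): ✓ matches
  C. V·A: ✗ does not match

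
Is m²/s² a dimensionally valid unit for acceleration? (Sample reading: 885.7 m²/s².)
No

acceleration has SI base units: m / s^2
m²/s² does NOT reduce to m / s^2; a valid unit for acceleration would be e.g. m/s².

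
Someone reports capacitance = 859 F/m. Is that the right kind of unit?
No

capacitance has SI base units: A^2 * s^4 / (kg * m^2)
F/m does NOT reduce to A^2 * s^4 / (kg * m^2); a valid unit for capacitance would be e.g. F.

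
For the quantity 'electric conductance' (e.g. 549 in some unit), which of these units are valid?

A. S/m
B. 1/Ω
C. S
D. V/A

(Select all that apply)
B, C

electric conductance has SI base units: A^2 * s^3 / (kg * m^2)

Checking each option against A^2 * s^3 / (kg * m^2):
  A. S/m: ✗ does not match
  B. 1/Ω: ✓ matches
  C. S: ✓ matches
  D. V/A: ✗ does not match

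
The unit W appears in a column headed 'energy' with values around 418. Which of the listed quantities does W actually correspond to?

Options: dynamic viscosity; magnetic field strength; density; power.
power

energy should have units dimensionally equivalent to kg * m^2 / s^2 (e.g. J).
The given unit 'W' reduces to kg * m^2 / s^3. Of the listed options, that is the dimensionality of power.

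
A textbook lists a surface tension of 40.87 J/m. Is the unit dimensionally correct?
No

surface tension has SI base units: kg / s^2
J/m does NOT reduce to kg / s^2; a valid unit for surface tension would be e.g. N/m.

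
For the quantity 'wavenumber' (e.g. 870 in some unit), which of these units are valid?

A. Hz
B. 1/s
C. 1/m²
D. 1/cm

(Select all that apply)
D

wavenumber has SI base units: 1 / m

Checking each option against 1 / m:
  A. Hz: ✗ does not match
  B. 1/s: ✗ does not match
  C. 1/m²: ✗ does not match
  D. 1/cm: ✓ matches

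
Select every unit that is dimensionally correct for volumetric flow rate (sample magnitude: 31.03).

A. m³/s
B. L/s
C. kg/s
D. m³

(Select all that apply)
A, B

volumetric flow rate has SI base units: m^3 / s

Checking each option against m^3 / s:
  A. m³/s: ✓ matches
  B. L/s: ✓ matches
  C. kg/s: ✗ does not match
  D. m³: ✗ does not match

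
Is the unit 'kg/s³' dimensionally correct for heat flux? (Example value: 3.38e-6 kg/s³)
Yes

heat flux has SI base units: kg / s^3
kg/s³ reduces to the same SI base units, so it is a valid unit for heat flux.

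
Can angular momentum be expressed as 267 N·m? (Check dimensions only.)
No

angular momentum has SI base units: kg * m^2 / s
N·m does NOT reduce to kg * m^2 / s; a valid unit for angular momentum would be e.g. kg·m²/s.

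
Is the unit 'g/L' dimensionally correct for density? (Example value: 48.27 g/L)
Yes

density has SI base units: kg / m^3
g/L reduces to the same SI base units, so it is a valid unit for density.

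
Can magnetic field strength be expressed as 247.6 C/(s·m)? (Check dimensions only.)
Yes

magnetic field strength has SI base units: A / m
C/(s·m) reduces to the same SI base units, so it is a valid unit for magnetic field strength.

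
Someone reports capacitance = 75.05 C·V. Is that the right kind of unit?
No

capacitance has SI base units: A^2 * s^4 / (kg * m^2)
C·V does NOT reduce to A^2 * s^4 / (kg * m^2); a valid unit for capacitance would be e.g. F.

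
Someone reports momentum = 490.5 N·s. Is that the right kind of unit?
Yes

momentum has SI base units: kg * m / s
N·s reduces to the same SI base units, so it is a valid unit for momentum.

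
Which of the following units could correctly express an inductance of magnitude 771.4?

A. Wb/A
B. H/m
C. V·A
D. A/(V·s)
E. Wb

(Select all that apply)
A

inductance has SI base units: kg * m^2 / (A^2 * s^2)

Checking each option against kg * m^2 / (A^2 * s^2):
  A. Wb/A: ✓ matches
  B. H/m: ✗ does not match
  C. V·A: ✗ does not match
  D. A/(V·s): ✗ does not match
  E. Wb: ✗ does not match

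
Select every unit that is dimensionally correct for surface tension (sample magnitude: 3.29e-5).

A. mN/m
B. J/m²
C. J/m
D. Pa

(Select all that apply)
A, B

surface tension has SI base units: kg / s^2

Checking each option against kg / s^2:
  A. mN/m: ✓ matches
  B. J/m²: ✓ matches
  C. J/m: ✗ does not match
  D. Pa: ✗ does not match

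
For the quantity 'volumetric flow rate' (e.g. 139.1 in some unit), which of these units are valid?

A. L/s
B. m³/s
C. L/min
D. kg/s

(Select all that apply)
A, B, C

volumetric flow rate has SI base units: m^3 / s

Checking each option against m^3 / s:
  A. L/s: ✓ matches
  B. m³/s: ✓ matches
  C. L/min: ✓ matches
  D. kg/s: ✗ does not match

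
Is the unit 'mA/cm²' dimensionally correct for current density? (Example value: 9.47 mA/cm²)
Yes

current density has SI base units: A / m^2
mA/cm² reduces to the same SI base units, so it is a valid unit for current density.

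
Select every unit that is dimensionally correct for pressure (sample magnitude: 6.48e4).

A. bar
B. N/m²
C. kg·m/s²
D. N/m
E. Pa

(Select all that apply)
A, B, E

pressure has SI base units: kg / (m * s^2)

Checking each option against kg / (m * s^2):
  A. bar: ✓ matches
  B. N/m²: ✓ matches
  C. kg·m/s²: ✗ does not match
  D. N/m: ✗ does not match
  E. Pa: ✓ matches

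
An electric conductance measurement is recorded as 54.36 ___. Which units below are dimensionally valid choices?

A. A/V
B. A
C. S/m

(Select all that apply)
A

electric conductance has SI base units: A^2 * s^3 / (kg * m^2)

Checking each option against A^2 * s^3 / (kg * m^2):
  A. A/V: ✓ matches
  B. A: ✗ does not match
  C. S/m: ✗ does not match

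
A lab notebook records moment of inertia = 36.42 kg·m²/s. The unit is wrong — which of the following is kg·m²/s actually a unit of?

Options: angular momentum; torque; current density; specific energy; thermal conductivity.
angular momentum

moment of inertia should have units dimensionally equivalent to kg * m^2 (e.g. kg·m²).
The given unit 'kg·m²/s' reduces to kg * m^2 / s. Of the listed options, that is the dimensionality of angular momentum.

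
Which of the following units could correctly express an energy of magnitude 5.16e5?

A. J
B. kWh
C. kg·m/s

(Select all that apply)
A, B

energy has SI base units: kg * m^2 / s^2

Checking each option against kg * m^2 / s^2:
  A. J: ✓ matches
  B. kWh: ✓ matches
  C. kg·m/s: ✗ does not match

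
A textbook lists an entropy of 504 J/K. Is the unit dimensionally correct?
Yes

entropy has SI base units: kg * m^2 / (s^2 * K)
J/K reduces to the same SI base units, so it is a valid unit for entropy.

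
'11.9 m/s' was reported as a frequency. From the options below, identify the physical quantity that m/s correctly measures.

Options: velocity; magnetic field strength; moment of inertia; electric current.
velocity

frequency should have units dimensionally equivalent to 1 / s (e.g. Hz).
The given unit 'm/s' reduces to m / s. Of the listed options, that is the dimensionality of velocity.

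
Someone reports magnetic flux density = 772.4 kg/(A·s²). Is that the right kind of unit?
Yes

magnetic flux density has SI base units: kg / (A * s^2)
kg/(A·s²) reduces to the same SI base units, so it is a valid unit for magnetic flux density.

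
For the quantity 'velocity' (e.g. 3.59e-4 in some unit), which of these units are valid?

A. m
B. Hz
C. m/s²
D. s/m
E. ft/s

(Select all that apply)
E

velocity has SI base units: m / s

Checking each option against m / s:
  A. m: ✗ does not match
  B. Hz: ✗ does not match
  C. m/s²: ✗ does not match
  D. s/m: ✗ does not match
  E. ft/s: ✓ matches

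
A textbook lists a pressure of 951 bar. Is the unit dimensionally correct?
Yes

pressure has SI base units: kg / (m * s^2)
bar reduces to the same SI base units, so it is a valid unit for pressure.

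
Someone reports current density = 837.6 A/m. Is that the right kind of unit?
No

current density has SI base units: A / m^2
A/m does NOT reduce to A / m^2; a valid unit for current density would be e.g. A/m².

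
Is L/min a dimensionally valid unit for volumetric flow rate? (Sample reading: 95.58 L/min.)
Yes

volumetric flow rate has SI base units: m^3 / s
L/min reduces to the same SI base units, so it is a valid unit for volumetric flow rate.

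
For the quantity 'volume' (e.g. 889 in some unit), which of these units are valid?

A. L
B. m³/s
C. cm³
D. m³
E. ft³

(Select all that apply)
A, C, D, E

volume has SI base units: m^3

Checking each option against m^3:
  A. L: ✓ matches
  B. m³/s: ✗ does not match
  C. cm³: ✓ matches
  D. m³: ✓ matches
  E. ft³: ✓ matches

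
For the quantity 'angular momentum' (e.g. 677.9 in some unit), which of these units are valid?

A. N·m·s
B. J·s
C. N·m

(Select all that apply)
A, B

angular momentum has SI base units: kg * m^2 / s

Checking each option against kg * m^2 / s:
  A. N·m·s: ✓ matches
  B. J·s: ✓ matches
  C. N·m: ✗ does not match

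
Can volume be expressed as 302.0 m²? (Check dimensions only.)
No

volume has SI base units: m^3
m² does NOT reduce to m^3; a valid unit for volume would be e.g. m³.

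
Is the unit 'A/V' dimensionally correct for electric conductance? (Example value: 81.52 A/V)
Yes

electric conductance has SI base units: A^2 * s^3 / (kg * m^2)
A/V reduces to the same SI base units, so it is a valid unit for electric conductance.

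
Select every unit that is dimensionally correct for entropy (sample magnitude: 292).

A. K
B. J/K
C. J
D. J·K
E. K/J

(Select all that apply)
B

entropy has SI base units: kg * m^2 / (s^2 * K)

Checking each option against kg * m^2 / (s^2 * K):
  A. K: ✗ does not match
  B. J/K: ✓ matches
  C. J: ✗ does not match
  D. J·K: ✗ does not match
  E. K/J: ✗ does not match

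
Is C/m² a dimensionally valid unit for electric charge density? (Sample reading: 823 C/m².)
No

electric charge density has SI base units: A * s / m^3
C/m² does NOT reduce to A * s / m^3; a valid unit for electric charge density would be e.g. C/m³.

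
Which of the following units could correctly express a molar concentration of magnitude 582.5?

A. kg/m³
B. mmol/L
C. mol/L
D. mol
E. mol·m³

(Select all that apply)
B, C

molar concentration has SI base units: mol / m^3

Checking each option against mol / m^3:
  A. kg/m³: ✗ does not match
  B. mmol/L: ✓ matches
  C. mol/L: ✓ matches
  D. mol: ✗ does not match
  E. mol·m³: ✗ does not match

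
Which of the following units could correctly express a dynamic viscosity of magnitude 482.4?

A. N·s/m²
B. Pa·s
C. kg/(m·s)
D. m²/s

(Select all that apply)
A, B, C

dynamic viscosity has SI base units: kg / (m * s)

Checking each option against kg / (m * s):
  A. N·s/m²: ✓ matches
  B. Pa·s: ✓ matches
  C. kg/(m·s): ✓ matches
  D. m²/s: ✗ does not match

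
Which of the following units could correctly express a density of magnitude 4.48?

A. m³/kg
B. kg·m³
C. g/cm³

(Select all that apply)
C

density has SI base units: kg / m^3

Checking each option against kg / m^3:
  A. m³/kg: ✗ does not match
  B. kg·m³: ✗ does not match
  C. g/cm³: ✓ matches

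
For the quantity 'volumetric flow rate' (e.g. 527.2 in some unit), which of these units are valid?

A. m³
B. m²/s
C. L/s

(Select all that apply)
C

volumetric flow rate has SI base units: m^3 / s

Checking each option against m^3 / s:
  A. m³: ✗ does not match
  B. m²/s: ✗ does not match
  C. L/s: ✓ matches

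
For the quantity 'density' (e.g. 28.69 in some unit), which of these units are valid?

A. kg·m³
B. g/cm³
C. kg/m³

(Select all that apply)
B, C

density has SI base units: kg / m^3

Checking each option against kg / m^3:
  A. kg·m³: ✗ does not match
  B. g/cm³: ✓ matches
  C. kg/m³: ✓ matches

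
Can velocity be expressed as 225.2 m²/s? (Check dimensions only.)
No

velocity has SI base units: m / s
m²/s does NOT reduce to m / s; a valid unit for velocity would be e.g. m/s.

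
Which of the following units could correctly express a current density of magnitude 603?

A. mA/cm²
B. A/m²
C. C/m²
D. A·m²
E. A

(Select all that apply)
A, B

current density has SI base units: A / m^2

Checking each option against A / m^2:
  A. mA/cm²: ✓ matches
  B. A/m²: ✓ matches
  C. C/m²: ✗ does not match
  D. A·m²: ✗ does not match
  E. A: ✗ does not match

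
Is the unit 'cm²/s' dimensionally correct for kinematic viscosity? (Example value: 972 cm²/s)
Yes

kinematic viscosity has SI base units: m^2 / s
cm²/s reduces to the same SI base units, so it is a valid unit for kinematic viscosity.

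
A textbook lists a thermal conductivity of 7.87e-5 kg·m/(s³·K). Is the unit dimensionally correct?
Yes

thermal conductivity has SI base units: kg * m / (s^3 * K)
kg·m/(s³·K) reduces to the same SI base units, so it is a valid unit for thermal conductivity.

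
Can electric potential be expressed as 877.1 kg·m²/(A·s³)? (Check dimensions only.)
Yes

electric potential has SI base units: kg * m^2 / (A * s^3)
kg·m²/(A·s³) reduces to the same SI base units, so it is a valid unit for electric potential.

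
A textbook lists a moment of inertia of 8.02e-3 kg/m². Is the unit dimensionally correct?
No

moment of inertia has SI base units: kg * m^2
kg/m² does NOT reduce to kg * m^2; a valid unit for moment of inertia would be e.g. kg·m².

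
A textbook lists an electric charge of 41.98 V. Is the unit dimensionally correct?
No

electric charge has SI base units: A * s
V does NOT reduce to A * s; a valid unit for electric charge would be e.g. C.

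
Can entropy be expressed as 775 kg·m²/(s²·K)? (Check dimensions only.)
Yes

entropy has SI base units: kg * m^2 / (s^2 * K)
kg·m²/(s²·K) reduces to the same SI base units, so it is a valid unit for entropy.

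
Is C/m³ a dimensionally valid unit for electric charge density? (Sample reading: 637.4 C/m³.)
Yes

electric charge density has SI base units: A * s / m^3
C/m³ reduces to the same SI base units, so it is a valid unit for electric charge density.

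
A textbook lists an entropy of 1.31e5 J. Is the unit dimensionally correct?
No

entropy has SI base units: kg * m^2 / (s^2 * K)
J does NOT reduce to kg * m^2 / (s^2 * K); a valid unit for entropy would be e.g. J/K.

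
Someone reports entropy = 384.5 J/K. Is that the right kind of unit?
Yes

entropy has SI base units: kg * m^2 / (s^2 * K)
J/K reduces to the same SI base units, so it is a valid unit for entropy.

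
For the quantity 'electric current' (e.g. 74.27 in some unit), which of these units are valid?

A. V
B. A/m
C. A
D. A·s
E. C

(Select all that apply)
C

electric current has SI base units: A

Checking each option against A:
  A. V: ✗ does not match
  B. A/m: ✗ does not match
  C. A: ✓ matches
  D. A·s: ✗ does not match
  E. C: ✗ does not match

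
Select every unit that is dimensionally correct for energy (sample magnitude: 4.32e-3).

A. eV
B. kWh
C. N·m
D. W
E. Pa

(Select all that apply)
A, B, C

energy has SI base units: kg * m^2 / s^2

Checking each option against kg * m^2 / s^2:
  A. eV: ✓ matches
  B. kWh: ✓ matches
  C. N·m: ✓ matches
  D. W: ✗ does not match
  E. Pa: ✗ does not match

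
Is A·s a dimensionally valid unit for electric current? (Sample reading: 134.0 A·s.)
No

electric current has SI base units: A
A·s does NOT reduce to A; a valid unit for electric current would be e.g. A.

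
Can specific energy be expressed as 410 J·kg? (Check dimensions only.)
No

specific energy has SI base units: m^2 / s^2
J·kg does NOT reduce to m^2 / s^2; a valid unit for specific energy would be e.g. J/kg.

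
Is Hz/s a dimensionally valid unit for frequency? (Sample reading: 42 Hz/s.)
No

frequency has SI base units: 1 / s
Hz/s does NOT reduce to 1 / s; a valid unit for frequency would be e.g. Hz.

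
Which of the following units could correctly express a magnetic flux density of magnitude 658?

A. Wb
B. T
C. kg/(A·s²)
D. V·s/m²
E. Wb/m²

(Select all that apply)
B, C, D, E

magnetic flux density has SI base units: kg / (A * s^2)

Checking each option against kg / (A * s^2):
  A. Wb: ✗ does not match
  B. T: ✓ matches
  C. kg/(A·s²): ✓ matches
  D. V·s/m²: ✓ matches
  E. Wb/m²: ✓ matches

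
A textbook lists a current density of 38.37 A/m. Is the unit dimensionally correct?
No

current density has SI base units: A / m^2
A/m does NOT reduce to A / m^2; a valid unit for current density would be e.g. A/m².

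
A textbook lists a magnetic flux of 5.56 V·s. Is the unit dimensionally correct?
Yes

magnetic flux has SI base units: kg * m^2 / (A * s^2)
V·s reduces to the same SI base units, so it is a valid unit for magnetic flux.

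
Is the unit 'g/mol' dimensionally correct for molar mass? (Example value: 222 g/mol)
Yes

molar mass has SI base units: kg / mol
g/mol reduces to the same SI base units, so it is a valid unit for molar mass.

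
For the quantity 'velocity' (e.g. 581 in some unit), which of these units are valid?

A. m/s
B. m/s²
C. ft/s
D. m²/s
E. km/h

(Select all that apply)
A, C, E

velocity has SI base units: m / s

Checking each option against m / s:
  A. m/s: ✓ matches
  B. m/s²: ✗ does not match
  C. ft/s: ✓ matches
  D. m²/s: ✗ does not match
  E. km/h: ✓ matches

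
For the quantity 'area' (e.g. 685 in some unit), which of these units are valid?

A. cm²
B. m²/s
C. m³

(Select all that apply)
A

area has SI base units: m^2

Checking each option against m^2:
  A. cm²: ✓ matches
  B. m²/s: ✗ does not match
  C. m³: ✗ does not match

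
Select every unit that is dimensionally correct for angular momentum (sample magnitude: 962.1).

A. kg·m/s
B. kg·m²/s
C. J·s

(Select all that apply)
B, C

angular momentum has SI base units: kg * m^2 / s

Checking each option against kg * m^2 / s:
  A. kg·m/s: ✗ does not match
  B. kg·m²/s: ✓ matches
  C. J·s: ✓ matches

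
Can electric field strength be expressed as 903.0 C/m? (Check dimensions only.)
No

electric field strength has SI base units: kg * m / (A * s^3)
C/m does NOT reduce to kg * m / (A * s^3); a valid unit for electric field strength would be e.g. V/m.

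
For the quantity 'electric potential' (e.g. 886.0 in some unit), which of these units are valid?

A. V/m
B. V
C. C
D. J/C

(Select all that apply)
B, D

electric potential has SI base units: kg * m^2 / (A * s^3)

Checking each option against kg * m^2 / (A * s^3):
  A. V/m: ✗ does not match
  B. V: ✓ matches
  C. C: ✗ does not match
  D. J/C: ✓ matches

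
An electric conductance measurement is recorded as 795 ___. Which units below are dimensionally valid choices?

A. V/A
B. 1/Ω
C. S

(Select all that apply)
B, C

electric conductance has SI base units: A^2 * s^3 / (kg * m^2)

Checking each option against A^2 * s^3 / (kg * m^2):
  A. V/A: ✗ does not match
  B. 1/Ω: ✓ matches
  C. S: ✓ matches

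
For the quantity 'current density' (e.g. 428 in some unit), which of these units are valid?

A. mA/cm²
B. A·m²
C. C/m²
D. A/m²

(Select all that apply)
A, D

current density has SI base units: A / m^2

Checking each option against A / m^2:
  A. mA/cm²: ✓ matches
  B. A·m²: ✗ does not match
  C. C/m²: ✗ does not match
  D. A/m²: ✓ matches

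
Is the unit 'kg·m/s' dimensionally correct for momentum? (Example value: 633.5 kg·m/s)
Yes

momentum has SI base units: kg * m / s
kg·m/s reduces to the same SI base units, so it is a valid unit for momentum.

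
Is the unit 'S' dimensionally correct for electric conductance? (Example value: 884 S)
Yes

electric conductance has SI base units: A^2 * s^3 / (kg * m^2)
S reduces to the same SI base units, so it is a valid unit for electric conductance.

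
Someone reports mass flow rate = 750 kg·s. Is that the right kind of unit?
No

mass flow rate has SI base units: kg / s
kg·s does NOT reduce to kg / s; a valid unit for mass flow rate would be e.g. kg/s.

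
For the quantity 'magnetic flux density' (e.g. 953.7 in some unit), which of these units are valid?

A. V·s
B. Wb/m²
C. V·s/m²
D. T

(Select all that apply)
B, C, D

magnetic flux density has SI base units: kg / (A * s^2)

Checking each option against kg / (A * s^2):
  A. V·s: ✗ does not match
  B. Wb/m²: ✓ matches
  C. V·s/m²: ✓ matches
  D. T: ✓ matches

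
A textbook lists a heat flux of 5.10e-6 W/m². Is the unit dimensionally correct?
Yes

heat flux has SI base units: kg / s^3
W/m² reduces to the same SI base units, so it is a valid unit for heat flux.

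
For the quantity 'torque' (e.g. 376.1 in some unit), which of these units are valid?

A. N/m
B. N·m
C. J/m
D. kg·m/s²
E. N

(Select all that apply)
B

torque has SI base units: kg * m^2 / s^2

Checking each option against kg * m^2 / s^2:
  A. N/m: ✗ does not match
  B. N·m: ✓ matches
  C. J/m: ✗ does not match
  D. kg·m/s²: ✗ does not match
  E. N: ✗ does not match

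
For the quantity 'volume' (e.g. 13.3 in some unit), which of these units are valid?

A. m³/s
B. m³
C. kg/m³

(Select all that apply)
B

volume has SI base units: m^3

Checking each option against m^3:
  A. m³/s: ✗ does not match
  B. m³: ✓ matches
  C. kg/m³: ✗ does not match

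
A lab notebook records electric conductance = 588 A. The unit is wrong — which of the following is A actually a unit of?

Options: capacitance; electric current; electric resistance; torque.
electric current

electric conductance should have units dimensionally equivalent to A^2 * s^3 / (kg * m^2) (e.g. S).
The given unit 'A' reduces to A. Of the listed options, that is the dimensionality of electric current.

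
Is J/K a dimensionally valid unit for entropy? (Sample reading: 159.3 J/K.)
Yes

entropy has SI base units: kg * m^2 / (s^2 * K)
J/K reduces to the same SI base units, so it is a valid unit for entropy.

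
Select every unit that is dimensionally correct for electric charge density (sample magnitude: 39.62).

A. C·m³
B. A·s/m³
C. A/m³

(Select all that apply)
B

electric charge density has SI base units: A * s / m^3

Checking each option against A * s / m^3:
  A. C·m³: ✗ does not match
  B. A·s/m³: ✓ matches
  C. A/m³: ✗ does not match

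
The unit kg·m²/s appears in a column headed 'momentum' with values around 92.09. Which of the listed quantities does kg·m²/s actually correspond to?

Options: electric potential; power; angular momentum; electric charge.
angular momentum

momentum should have units dimensionally equivalent to kg * m / s (e.g. kg·m/s).
The given unit 'kg·m²/s' reduces to kg * m^2 / s. Of the listed options, that is the dimensionality of angular momentum.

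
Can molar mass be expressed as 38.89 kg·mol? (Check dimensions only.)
No

molar mass has SI base units: kg / mol
kg·mol does NOT reduce to kg / mol; a valid unit for molar mass would be e.g. kg/mol.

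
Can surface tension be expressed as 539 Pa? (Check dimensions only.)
No

surface tension has SI base units: kg / s^2
Pa does NOT reduce to kg / s^2; a valid unit for surface tension would be e.g. N/m.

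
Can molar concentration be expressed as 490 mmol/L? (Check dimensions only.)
Yes

molar concentration has SI base units: mol / m^3
mmol/L reduces to the same SI base units, so it is a valid unit for molar concentration.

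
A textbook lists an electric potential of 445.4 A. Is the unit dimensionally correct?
No

electric potential has SI base units: kg * m^2 / (A * s^3)
A does NOT reduce to kg * m^2 / (A * s^3); a valid unit for electric potential would be e.g. V.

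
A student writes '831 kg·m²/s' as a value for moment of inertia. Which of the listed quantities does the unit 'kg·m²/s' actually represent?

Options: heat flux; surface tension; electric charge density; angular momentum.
angular momentum

moment of inertia should have units dimensionally equivalent to kg * m^2 (e.g. kg·m²).
The given unit 'kg·m²/s' reduces to kg * m^2 / s. Of the listed options, that is the dimensionality of angular momentum.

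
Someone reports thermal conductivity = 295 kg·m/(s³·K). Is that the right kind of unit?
Yes

thermal conductivity has SI base units: kg * m / (s^3 * K)
kg·m/(s³·K) reduces to the same SI base units, so it is a valid unit for thermal conductivity.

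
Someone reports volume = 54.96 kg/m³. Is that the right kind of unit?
No

volume has SI base units: m^3
kg/m³ does NOT reduce to m^3; a valid unit for volume would be e.g. m³.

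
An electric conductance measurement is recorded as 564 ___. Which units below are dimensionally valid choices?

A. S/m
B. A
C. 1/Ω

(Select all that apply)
C

electric conductance has SI base units: A^2 * s^3 / (kg * m^2)

Checking each option against A^2 * s^3 / (kg * m^2):
  A. S/m: ✗ does not match
  B. A: ✗ does not match
  C. 1/Ω: ✓ matches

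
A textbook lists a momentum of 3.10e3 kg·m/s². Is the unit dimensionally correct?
No

momentum has SI base units: kg * m / s
kg·m/s² does NOT reduce to kg * m / s; a valid unit for momentum would be e.g. kg·m/s.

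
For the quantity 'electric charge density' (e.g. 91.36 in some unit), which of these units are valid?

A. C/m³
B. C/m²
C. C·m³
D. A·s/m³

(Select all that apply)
A, D

electric charge density has SI base units: A * s / m^3

Checking each option against A * s / m^3:
  A. C/m³: ✓ matches
  B. C/m²: ✗ does not match
  C. C·m³: ✗ does not match
  D. A·s/m³: ✓ matches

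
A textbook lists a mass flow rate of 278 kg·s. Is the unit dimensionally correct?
No

mass flow rate has SI base units: kg / s
kg·s does NOT reduce to kg / s; a valid unit for mass flow rate would be e.g. kg/s.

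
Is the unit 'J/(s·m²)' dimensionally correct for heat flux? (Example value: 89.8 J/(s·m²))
Yes

heat flux has SI base units: kg / s^3
J/(s·m²) reduces to the same SI base units, so it is a valid unit for heat flux.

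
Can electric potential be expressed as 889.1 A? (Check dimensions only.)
No

electric potential has SI base units: kg * m^2 / (A * s^3)
A does NOT reduce to kg * m^2 / (A * s^3); a valid unit for electric potential would be e.g. V.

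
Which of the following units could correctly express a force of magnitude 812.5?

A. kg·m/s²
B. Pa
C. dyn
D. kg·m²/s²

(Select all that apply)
A, C

force has SI base units: kg * m / s^2

Checking each option against kg * m / s^2:
  A. kg·m/s²: ✓ matches
  B. Pa: ✗ does not match
  C. dyn: ✓ matches
  D. kg·m²/s²: ✗ does not match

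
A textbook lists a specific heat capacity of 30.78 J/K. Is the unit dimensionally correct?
No

specific heat capacity has SI base units: m^2 / (s^2 * K)
J/K does NOT reduce to m^2 / (s^2 * K); a valid unit for specific heat capacity would be e.g. J/(kg·K).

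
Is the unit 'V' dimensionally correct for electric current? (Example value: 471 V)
No

electric current has SI base units: A
V does NOT reduce to A; a valid unit for electric current would be e.g. A.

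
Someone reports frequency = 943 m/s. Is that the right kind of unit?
No

frequency has SI base units: 1 / s
m/s does NOT reduce to 1 / s; a valid unit for frequency would be e.g. Hz.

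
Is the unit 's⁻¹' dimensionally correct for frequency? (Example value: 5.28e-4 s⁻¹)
Yes

frequency has SI base units: 1 / s
s⁻¹ reduces to the same SI base units, so it is a valid unit for frequency.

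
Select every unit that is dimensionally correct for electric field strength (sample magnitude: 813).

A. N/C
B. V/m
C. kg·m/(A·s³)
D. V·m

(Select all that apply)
A, B, C

electric field strength has SI base units: kg * m / (A * s^3)

Checking each option against kg * m / (A * s^3):
  A. N/C: ✓ matches
  B. V/m: ✓ matches
  C. kg·m/(A·s³): ✓ matches
  D. V·m: ✗ does not match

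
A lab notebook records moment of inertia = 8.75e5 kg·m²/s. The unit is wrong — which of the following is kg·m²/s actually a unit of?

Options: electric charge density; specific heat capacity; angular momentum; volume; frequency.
angular momentum

moment of inertia should have units dimensionally equivalent to kg * m^2 (e.g. kg·m²).
The given unit 'kg·m²/s' reduces to kg * m^2 / s. Of the listed options, that is the dimensionality of angular momentum.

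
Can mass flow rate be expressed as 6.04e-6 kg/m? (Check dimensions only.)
No

mass flow rate has SI base units: kg / s
kg/m does NOT reduce to kg / s; a valid unit for mass flow rate would be e.g. kg/s.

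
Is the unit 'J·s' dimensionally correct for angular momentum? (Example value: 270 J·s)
Yes

angular momentum has SI base units: kg * m^2 / s
J·s reduces to the same SI base units, so it is a valid unit for angular momentum.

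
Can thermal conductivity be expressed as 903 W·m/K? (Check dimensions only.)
No

thermal conductivity has SI base units: kg * m / (s^3 * K)
W·m/K does NOT reduce to kg * m / (s^3 * K); a valid unit for thermal conductivity would be e.g. W/(m·K).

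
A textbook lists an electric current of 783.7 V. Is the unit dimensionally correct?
No

electric current has SI base units: A
V does NOT reduce to A; a valid unit for electric current would be e.g. A.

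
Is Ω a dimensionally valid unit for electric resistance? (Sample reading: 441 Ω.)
Yes

electric resistance has SI base units: kg * m^2 / (A^2 * s^3)
Ω reduces to the same SI base units, so it is a valid unit for electric resistance.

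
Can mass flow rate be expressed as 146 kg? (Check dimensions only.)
No

mass flow rate has SI base units: kg / s
kg does NOT reduce to kg / s; a valid unit for mass flow rate would be e.g. kg/s.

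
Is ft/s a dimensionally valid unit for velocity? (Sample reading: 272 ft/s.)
Yes

velocity has SI base units: m / s
ft/s reduces to the same SI base units, so it is a valid unit for velocity.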